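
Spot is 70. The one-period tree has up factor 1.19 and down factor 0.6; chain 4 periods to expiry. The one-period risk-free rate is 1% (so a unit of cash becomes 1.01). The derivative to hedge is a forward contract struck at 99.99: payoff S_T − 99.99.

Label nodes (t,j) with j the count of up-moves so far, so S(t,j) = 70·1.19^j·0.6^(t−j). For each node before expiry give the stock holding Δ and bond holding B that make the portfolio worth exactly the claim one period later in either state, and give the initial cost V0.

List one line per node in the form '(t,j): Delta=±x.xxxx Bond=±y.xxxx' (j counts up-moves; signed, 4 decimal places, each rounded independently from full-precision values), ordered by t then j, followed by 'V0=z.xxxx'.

(0,0): Delta=1.0000 Bond=-96.0884
(1,0): Delta=1.0000 Bond=-97.0493
(1,1): Delta=1.0000 Bond=-97.0493
(2,0): Delta=1.0000 Bond=-98.0198
(2,1): Delta=1.0000 Bond=-98.0198
(2,2): Delta=1.0000 Bond=-98.0198
(3,0): Delta=1.0000 Bond=-99.0000
(3,1): Delta=1.0000 Bond=-99.0000
(3,2): Delta=1.0000 Bond=-99.0000
(3,3): Delta=1.0000 Bond=-99.0000
V0=-26.0884

Under the risk-neutral measure, an up-move has probability p* = (R−d)/(u−d) = 0.6949 and values discount at R = 1.01.
At expiry t=4: V(4,0)=-90.9180, V(4,1)=-81.9972, V(4,2)=-64.3043, V(4,3)=-29.2133, V(4,4)=40.3837
  t=3,j=0: stock 15.1200 → up 17.9928 (V=-81.9972), down 9.0720 (V=-90.9180). Price -83.8800; hedge Δ=1.0000, bond B=-99.0000.
  t=3,j=1: stock 29.9880 → up 35.6857 (V=-64.3043), down 17.9928 (V=-81.9972). Price -69.0120; hedge Δ=1.0000, bond B=-99.0000.
  t=3,j=2: stock 59.4762 → up 70.7767 (V=-29.2133), down 35.6857 (V=-64.3043). Price -39.5238; hedge Δ=1.0000, bond B=-99.0000.
  t=3,j=3: stock 117.9611 → up 140.3737 (V=40.3837), down 70.7767 (V=-29.2133). Price 18.9611; hedge Δ=1.0000, bond B=-99.0000.
  t=2,j=0: stock 25.2000 → up 29.9880 (V=-69.0120), down 15.1200 (V=-83.8800). Price -72.8198; hedge Δ=1.0000, bond B=-98.0198.
  t=2,j=1: stock 49.9800 → up 59.4762 (V=-39.5238), down 29.9880 (V=-69.0120). Price -48.0398; hedge Δ=1.0000, bond B=-98.0198.
  t=2,j=2: stock 99.1270 → up 117.9611 (V=18.9611), down 59.4762 (V=-39.5238). Price 1.1072; hedge Δ=1.0000, bond B=-98.0198.
  t=1,j=0: stock 42.0000 → up 49.9800 (V=-48.0398), down 25.2000 (V=-72.8198). Price -55.0493; hedge Δ=1.0000, bond B=-97.0493.
  t=1,j=1: stock 83.3000 → up 99.1270 (V=1.1072), down 49.9800 (V=-48.0398). Price -13.7493; hedge Δ=1.0000, bond B=-97.0493.
  t=0,j=0: stock 70.0000 → up 83.3000 (V=-13.7493), down 42.0000 (V=-55.0493). Price -26.0884; hedge Δ=1.0000, bond B=-96.0884.
Self-financing check: at every node Δ·S+B equals the discounted successor values.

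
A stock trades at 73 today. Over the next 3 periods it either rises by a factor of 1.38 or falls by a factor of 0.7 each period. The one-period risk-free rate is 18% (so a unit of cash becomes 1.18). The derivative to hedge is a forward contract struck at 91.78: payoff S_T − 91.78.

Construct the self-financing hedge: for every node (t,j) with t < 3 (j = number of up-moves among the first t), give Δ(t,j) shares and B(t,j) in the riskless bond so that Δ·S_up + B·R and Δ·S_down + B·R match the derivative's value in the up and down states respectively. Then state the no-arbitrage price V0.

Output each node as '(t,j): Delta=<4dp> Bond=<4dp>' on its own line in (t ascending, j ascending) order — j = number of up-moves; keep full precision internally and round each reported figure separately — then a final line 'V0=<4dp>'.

The replicating-portfolio and risk-neutral prices coincide; use p* = (1.18−0.7)/(1.38−0.7) = 0.7059 for the latter.
Payoff layer (t=3): V(3,0)=-66.7410, V(3,1)=-42.4174, V(3,2)=5.5348, V(3,3)=100.0693
  t=2,j=0: stock 35.7700 → up 49.3626 (V=-42.4174), down 25.0390 (V=-66.7410). Price -42.0097; hedge Δ=1.0000, bond B=-77.7797.
  t=2,j=1: stock 70.5180 → up 97.3148 (V=5.5348), down 49.3626 (V=-42.4174). Price -7.2617; hedge Δ=1.0000, bond B=-77.7797.
  t=2,j=2: stock 139.0212 → up 191.8493 (V=100.0693), down 97.3148 (V=5.5348). Price 61.2415; hedge Δ=1.0000, bond B=-77.7797.
  t=1,j=0: stock 51.1000 → up 70.5180 (V=-7.2617), down 35.7700 (V=-42.0097). Price -14.8150; hedge Δ=1.0000, bond B=-65.9150.
  t=1,j=1: stock 100.7400 → up 139.0212 (V=61.2415), down 70.5180 (V=-7.2617). Price 34.8250; hedge Δ=1.0000, bond B=-65.9150.
  t=0,j=0: stock 73.0000 → up 100.7400 (V=34.8250), down 51.1000 (V=-14.8150). Price 17.1399; hedge Δ=1.0000, bond B=-55.8601.
Check: Δ(0,0)·S0 + B(0,0) = 17.1399 = V0.

(0,0): Delta=1.0000 Bond=-55.8601
(1,0): Delta=1.0000 Bond=-65.9150
(1,1): Delta=1.0000 Bond=-65.9150
(2,0): Delta=1.0000 Bond=-77.7797
(2,1): Delta=1.0000 Bond=-77.7797
(2,2): Delta=1.0000 Bond=-77.7797
V0=17.1399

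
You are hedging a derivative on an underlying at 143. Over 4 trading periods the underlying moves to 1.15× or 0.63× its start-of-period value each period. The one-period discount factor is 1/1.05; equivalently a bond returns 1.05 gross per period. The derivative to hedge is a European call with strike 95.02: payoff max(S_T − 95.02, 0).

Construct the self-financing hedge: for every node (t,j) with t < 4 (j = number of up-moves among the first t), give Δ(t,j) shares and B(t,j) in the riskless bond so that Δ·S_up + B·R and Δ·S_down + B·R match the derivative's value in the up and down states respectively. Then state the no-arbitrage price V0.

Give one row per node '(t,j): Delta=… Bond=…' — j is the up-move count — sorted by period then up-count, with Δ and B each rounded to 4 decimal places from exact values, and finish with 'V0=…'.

(0,0): Delta=0.8759 Bond=-56.9445
(1,0): Delta=0.5304 Bond=-28.6725
(1,1): Delta=0.9209 Bond=-67.2010
(2,0): Delta=0.0000 Bond=0.0000
(2,1): Delta=0.5996 Bond=-37.2742
(2,2): Delta=0.9628 Bond=-78.4865
(3,0): Delta=0.0000 Bond=0.0000
(3,1): Delta=0.0000 Bond=0.0000
(3,2): Delta=0.6778 Bond=-48.4565
(3,3): Delta=1.0000 Bond=-90.4952
V0=68.3042

Under the risk-neutral measure, an up-move has probability p* = (R−d)/(u−d) = 0.8077 and values discount at R = 1.05.
Terminal payoffs: V(4,0)=0.0000, V(4,1)=0.0000, V(4,2)=0.0000, V(4,3)=41.9956, V(4,4)=155.0879
(3,0): S=35.7567. Δ = (V_up−V_dn)/(S_up−S_dn) = (0.0000−0.0000)/(41.1202−22.5267) = 0.0000. V = [p*·0.0000 + (1−p*)·0.0000]/1.05 = 0.0000. B = V − Δ·S = 0.0000.
(3,1): S=65.2702. Δ = (V_up−V_dn)/(S_up−S_dn) = (0.0000−0.0000)/(75.0607−41.1202) = 0.0000. V = [p*·0.0000 + (1−p*)·0.0000]/1.05 = 0.0000. B = V − Δ·S = 0.0000.
(3,2): S=119.1440. Δ = (V_up−V_dn)/(S_up−S_dn) = (41.9956−0.0000)/(137.0156−75.0607) = 0.6778. V = [p*·41.9956 + (1−p*)·0.0000]/1.05 = 32.3043. B = V − Δ·S = -48.4565.
(3,3): S=217.4851. Δ = (V_up−V_dn)/(S_up−S_dn) = (155.0879−41.9956)/(250.1079−137.0156) = 1.0000. V = [p*·155.0879 + (1−p*)·41.9956]/1.05 = 126.9899. B = V − Δ·S = -90.4952.
(2,0): S=56.7567. Δ = (V_up−V_dn)/(S_up−S_dn) = (0.0000−0.0000)/(65.2702−35.7567) = 0.0000. V = [p*·0.0000 + (1−p*)·0.0000]/1.05 = 0.0000. B = V − Δ·S = 0.0000.
(2,1): S=103.6035. Δ = (V_up−V_dn)/(S_up−S_dn) = (32.3043−0.0000)/(119.1440−65.2702) = 0.5996. V = [p*·32.3043 + (1−p*)·0.0000]/1.05 = 24.8495. B = V − Δ·S = -37.2742.
(2,2): S=189.1175. Δ = (V_up−V_dn)/(S_up−S_dn) = (126.9899−32.3043)/(217.4851−119.1440) = 0.9628. V = [p*·126.9899 + (1−p*)·32.3043]/1.05 = 103.6011. B = V − Δ·S = -78.4865.
(1,0): S=90.0900. Δ = (V_up−V_dn)/(S_up−S_dn) = (24.8495−0.0000)/(103.6035−56.7567) = 0.5304. V = [p*·24.8495 + (1−p*)·0.0000]/1.05 = 19.1150. B = V − Δ·S = -28.6725.
(1,1): S=164.4500. Δ = (V_up−V_dn)/(S_up−S_dn) = (103.6011−24.8495)/(189.1175−103.6035) = 0.9209. V = [p*·103.6011 + (1−p*)·24.8495]/1.05 = 84.2443. B = V − Δ·S = -67.2010.
(0,0): S=143.0000. Δ = (V_up−V_dn)/(S_up−S_dn) = (84.2443−19.1150)/(164.4500−90.0900) = 0.8759. V = [p*·84.2443 + (1−p*)·19.1150]/1.05 = 68.3042. B = V − Δ·S = -56.9445.
Check: Δ(0,0)·S0 + B(0,0) = 68.3042 = V0.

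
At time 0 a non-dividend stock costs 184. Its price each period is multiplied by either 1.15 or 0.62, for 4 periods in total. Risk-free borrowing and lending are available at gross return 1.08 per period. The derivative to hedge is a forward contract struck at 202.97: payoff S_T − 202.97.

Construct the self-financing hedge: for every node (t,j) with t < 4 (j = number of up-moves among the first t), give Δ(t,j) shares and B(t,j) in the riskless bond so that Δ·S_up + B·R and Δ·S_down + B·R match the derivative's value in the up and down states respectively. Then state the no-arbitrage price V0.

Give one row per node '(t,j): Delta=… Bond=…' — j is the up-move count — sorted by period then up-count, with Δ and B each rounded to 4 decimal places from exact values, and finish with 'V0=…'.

(0,0): Delta=1.0000 Bond=-149.1890
(1,0): Delta=1.0000 Bond=-161.1241
(1,1): Delta=1.0000 Bond=-161.1241
(2,0): Delta=1.0000 Bond=-174.0141
(2,1): Delta=1.0000 Bond=-174.0141
(2,2): Delta=1.0000 Bond=-174.0141
(3,0): Delta=1.0000 Bond=-187.9352
(3,1): Delta=1.0000 Bond=-187.9352
(3,2): Delta=1.0000 Bond=-187.9352
(3,3): Delta=1.0000 Bond=-187.9352
V0=34.8110

Since d<R<u, set p* = (R−d)/(u−d) = 0.8679; price each node as the discounted p*-expectation of its children.
At expiry t=4: V(4,0)=-175.7815, V(4,1)=-152.5398, V(4,2)=-109.4301, V(4,3)=-29.4686, V(4,4)=118.8471
Node (3,0) S=43.8524: V=(p*·-152.5398+(1−p*)·-175.7815)/1.08=-144.0828; Δ=(-152.5398−-175.7815)/(50.4302−27.1885)=1.0000; B=V−Δ·S=-187.9352
Node (3,1) S=81.3390: V=(p*·-109.4301+(1−p*)·-152.5398)/1.08=-106.5961; Δ=(-109.4301−-152.5398)/(93.5399−50.4302)=1.0000; B=V−Δ·S=-187.9352
Node (3,2) S=150.8708: V=(p*·-29.4686+(1−p*)·-109.4301)/1.08=-37.0644; Δ=(-29.4686−-109.4301)/(173.5014−93.5399)=1.0000; B=V−Δ·S=-187.9352
Node (3,3) S=279.8410: V=(p*·118.8471+(1−p*)·-29.4686)/1.08=91.9058; Δ=(118.8471−-29.4686)/(321.8171−173.5014)=1.0000; B=V−Δ·S=-187.9352
Node (2,0) S=70.7296: V=(p*·-106.5961+(1−p*)·-144.0828)/1.08=-103.2845; Δ=(-106.5961−-144.0828)/(81.3390−43.8524)=1.0000; B=V−Δ·S=-174.0141
Node (2,1) S=131.1920: V=(p*·-37.0644+(1−p*)·-106.5961)/1.08=-42.8221; Δ=(-37.0644−-106.5961)/(150.8708−81.3390)=1.0000; B=V−Δ·S=-174.0141
Node (2,2) S=243.3400: V=(p*·91.9058+(1−p*)·-37.0644)/1.08=69.3259; Δ=(91.9058−-37.0644)/(279.8410−150.8708)=1.0000; B=V−Δ·S=-174.0141
Node (1,0) S=114.0800: V=(p*·-42.8221+(1−p*)·-103.2845)/1.08=-47.0441; Δ=(-42.8221−-103.2845)/(131.1920−70.7296)=1.0000; B=V−Δ·S=-161.1241
Node (1,1) S=211.6000: V=(p*·69.3259+(1−p*)·-42.8221)/1.08=50.4759; Δ=(69.3259−-42.8221)/(243.3400−131.1920)=1.0000; B=V−Δ·S=-161.1241
Node (0,0) S=184.0000: V=(p*·50.4759+(1−p*)·-47.0441)/1.08=34.8110; Δ=(50.4759−-47.0441)/(211.6000−114.0800)=1.0000; B=V−Δ·S=-149.1890
The time-0 hedge costs 34.8110, which is the no-arbitrage price.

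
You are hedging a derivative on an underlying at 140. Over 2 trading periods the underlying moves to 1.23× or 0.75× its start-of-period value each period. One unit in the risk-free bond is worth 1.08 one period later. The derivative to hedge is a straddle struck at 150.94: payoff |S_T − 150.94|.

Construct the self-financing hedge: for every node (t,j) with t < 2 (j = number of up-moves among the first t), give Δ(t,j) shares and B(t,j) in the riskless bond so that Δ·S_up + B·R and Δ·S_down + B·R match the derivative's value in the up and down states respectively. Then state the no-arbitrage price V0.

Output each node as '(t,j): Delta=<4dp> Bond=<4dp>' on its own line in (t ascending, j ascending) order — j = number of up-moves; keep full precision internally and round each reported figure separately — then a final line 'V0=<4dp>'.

(0,0): Delta=0.1531 Bond=17.2953
(1,0): Delta=-1.0000 Bond=139.7593
(1,1): Delta=0.4728 Bond=-36.3576
V0=38.7358

The replicating-portfolio and risk-neutral prices coincide; use p* = (1.08−0.75)/(1.23−0.75) = 0.6875 for the latter.
Payoff layer (t=2): V(2,0)=72.1900, V(2,1)=21.7900, V(2,2)=60.8660
  t=1,j=0: stock 105.0000 → up 129.1500 (V=21.7900), down 78.7500 (V=72.1900). Price 34.7593; hedge Δ=-1.0000, bond B=139.7593.
  t=1,j=1: stock 172.2000 → up 211.8060 (V=60.8660), down 129.1500 (V=21.7900). Price 45.0507; hedge Δ=0.4728, bond B=-36.3576.
  t=0,j=0: stock 140.0000 → up 172.2000 (V=45.0507), down 105.0000 (V=34.7593). Price 38.7358; hedge Δ=0.1531, bond B=17.2953.
Root portfolio cost Δ·140+B reproduces V0=38.7358.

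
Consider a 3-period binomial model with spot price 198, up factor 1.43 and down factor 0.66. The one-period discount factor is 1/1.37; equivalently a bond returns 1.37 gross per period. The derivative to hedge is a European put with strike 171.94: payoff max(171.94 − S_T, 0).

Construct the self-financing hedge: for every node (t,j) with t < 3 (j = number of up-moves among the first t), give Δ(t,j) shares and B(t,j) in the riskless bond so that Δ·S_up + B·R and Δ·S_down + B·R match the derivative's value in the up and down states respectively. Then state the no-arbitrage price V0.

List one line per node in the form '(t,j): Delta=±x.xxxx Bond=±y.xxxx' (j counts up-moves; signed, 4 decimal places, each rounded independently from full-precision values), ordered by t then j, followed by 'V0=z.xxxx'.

Under the risk-neutral measure, an up-move has probability p* = (R−d)/(u−d) = 0.9221 and values discount at R = 1.37.
At expiry t=3: V(3,0)=115.0158, V(3,1)=48.6042, V(3,2)=0.0000, V(3,3)=0.0000
(2,0): S=86.2488. Δ = (V_up−V_dn)/(S_up−S_dn) = (48.6042−115.0158)/(123.3358−56.9242) = -1.0000. V = [p*·48.6042 + (1−p*)·115.0158]/1.37 = 39.2548. B = V − Δ·S = 125.5036.
(2,1): S=186.8724. Δ = (V_up−V_dn)/(S_up−S_dn) = (0.0000−48.6042)/(267.2275−123.3358) = -0.3378. V = [p*·0.0000 + (1−p*)·48.6042]/1.37 = 2.7645. B = V − Δ·S = 65.8868.
(2,2): S=404.8902. Δ = (V_up−V_dn)/(S_up−S_dn) = (0.0000−0.0000)/(578.9930−267.2275) = 0.0000. V = [p*·0.0000 + (1−p*)·0.0000]/1.37 = 0.0000. B = V − Δ·S = 0.0000.
(1,0): S=130.6800. Δ = (V_up−V_dn)/(S_up−S_dn) = (2.7645−39.2548)/(186.8724−86.2488) = -0.3626. V = [p*·2.7645 + (1−p*)·39.2548]/1.37 = 4.0933. B = V − Δ·S = 51.4834.
(1,1): S=283.1400. Δ = (V_up−V_dn)/(S_up−S_dn) = (0.0000−2.7645)/(404.8902−186.8724) = -0.0127. V = [p*·0.0000 + (1−p*)·2.7645]/1.37 = 0.1572. B = V − Δ·S = 3.7475.
(0,0): S=198.0000. Δ = (V_up−V_dn)/(S_up−S_dn) = (0.1572−4.0933)/(283.1400−130.6800) = -0.0258. V = [p*·0.1572 + (1−p*)·4.0933]/1.37 = 0.3386. B = V − Δ·S = 5.4505.
Each (Δ,B) replicates both successor values, so the strategy is self-financing and V0 is arbitrage-free.

(0,0): Delta=-0.0258 Bond=5.4505
(1,0): Delta=-0.3626 Bond=51.4834
(1,1): Delta=-0.0127 Bond=3.7475
(2,0): Delta=-1.0000 Bond=125.5036
(2,1): Delta=-0.3378 Bond=65.8868
(2,2): Delta=0.0000 Bond=0.0000
V0=0.3386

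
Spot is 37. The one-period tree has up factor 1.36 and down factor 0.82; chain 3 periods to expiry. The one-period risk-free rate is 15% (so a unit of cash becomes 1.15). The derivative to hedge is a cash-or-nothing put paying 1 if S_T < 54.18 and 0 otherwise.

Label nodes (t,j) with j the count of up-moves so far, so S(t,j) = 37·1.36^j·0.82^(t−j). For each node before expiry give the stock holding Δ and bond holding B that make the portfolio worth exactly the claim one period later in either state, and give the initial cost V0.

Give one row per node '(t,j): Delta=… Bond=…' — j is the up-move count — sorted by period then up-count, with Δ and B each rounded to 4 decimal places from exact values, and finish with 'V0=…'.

The replicating-portfolio and risk-neutral prices coincide; use p* = (1.15−0.82)/(1.36−0.82) = 0.6111 for the latter.
At expiry t=3: V(3,0)=1.0000, V(3,1)=1.0000, V(3,2)=0.0000, V(3,3)=0.0000
  t=2,j=0: stock 24.8788 → up 33.8352 (V=1.0000), down 20.4006 (V=1.0000). Price 0.8696; hedge Δ=0.0000, bond B=0.8696.
  t=2,j=1: stock 41.2624 → up 56.1169 (V=0.0000), down 33.8352 (V=1.0000). Price 0.3382; hedge Δ=-0.0449, bond B=2.1900.
  t=2,j=2: stock 68.4352 → up 93.0719 (V=0.0000), down 56.1169 (V=0.0000). Price 0.0000; hedge Δ=0.0000, bond B=0.0000.
  t=1,j=0: stock 30.3400 → up 41.2624 (V=0.3382), down 24.8788 (V=0.8696). Price 0.4738; hedge Δ=-0.0324, bond B=1.4578.
  t=1,j=1: stock 50.3200 → up 68.4352 (V=0.0000), down 41.2624 (V=0.3382). Price 0.1144; hedge Δ=-0.0124, bond B=0.7406.
  t=0,j=0: stock 37.0000 → up 50.3200 (V=0.1144), down 30.3400 (V=0.4738). Price 0.2210; hedge Δ=-0.0180, bond B=0.8865.
The time-0 hedge costs 0.2210, which is the no-arbitrage price.

(0,0): Delta=-0.0180 Bond=0.8865
(1,0): Delta=-0.0324 Bond=1.4578
(1,1): Delta=-0.0124 Bond=0.7406
(2,0): Delta=0.0000 Bond=0.8696
(2,1): Delta=-0.0449 Bond=2.1900
(2,2): Delta=0.0000 Bond=0.0000
V0=0.2210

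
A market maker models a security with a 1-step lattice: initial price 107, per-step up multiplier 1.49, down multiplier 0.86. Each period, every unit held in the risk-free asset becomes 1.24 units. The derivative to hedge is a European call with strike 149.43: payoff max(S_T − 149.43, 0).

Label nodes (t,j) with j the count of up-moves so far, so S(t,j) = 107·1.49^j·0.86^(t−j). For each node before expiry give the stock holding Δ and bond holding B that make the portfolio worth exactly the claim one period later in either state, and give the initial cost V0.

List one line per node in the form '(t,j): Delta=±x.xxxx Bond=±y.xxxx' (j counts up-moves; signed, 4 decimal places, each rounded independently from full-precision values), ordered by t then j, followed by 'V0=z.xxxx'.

(0,0): Delta=0.1483 Bond=-11.0087
V0=4.8643

Since d<R<u, set p* = (R−d)/(u−d) = 0.6032; price each node as the discounted p*-expectation of its children.
Terminal payoffs: V(1,0)=0.0000, V(1,1)=10.0000
Node (0,0) S=107.0000: V=(p*·10.0000+(1−p*)·0.0000)/1.24=4.8643; Δ=(10.0000−0.0000)/(159.4300−92.0200)=0.1483; B=V−Δ·S=-11.0087
Root portfolio cost Δ·107+B reproduces V0=4.8643.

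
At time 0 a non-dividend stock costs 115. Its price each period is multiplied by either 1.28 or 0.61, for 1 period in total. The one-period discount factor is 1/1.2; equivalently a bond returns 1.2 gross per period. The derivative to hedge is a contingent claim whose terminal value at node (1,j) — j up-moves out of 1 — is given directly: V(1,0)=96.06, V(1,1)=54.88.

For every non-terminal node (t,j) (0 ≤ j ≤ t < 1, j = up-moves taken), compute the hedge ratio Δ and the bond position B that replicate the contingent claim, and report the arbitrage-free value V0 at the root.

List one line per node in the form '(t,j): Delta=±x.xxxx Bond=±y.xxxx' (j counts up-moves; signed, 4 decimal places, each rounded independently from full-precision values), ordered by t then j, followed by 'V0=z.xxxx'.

(0,0): Delta=-0.5345 Bond=111.2935
V0=49.8308

Risk-neutral probability p* = (R−d)/(u−d) = (1.2−0.61)/(1.28−0.61) = 0.8806.
Terminal values V(1,·): V(1,0)=96.0600, V(1,1)=54.8800
Node (0,0) S=115.0000: V=(p*·54.8800+(1−p*)·96.0600)/1.2=49.8308; Δ=(54.8800−96.0600)/(147.2000−70.1500)=-0.5345; B=V−Δ·S=111.2935
The time-0 hedge costs 49.8308, which is the no-arbitrage price.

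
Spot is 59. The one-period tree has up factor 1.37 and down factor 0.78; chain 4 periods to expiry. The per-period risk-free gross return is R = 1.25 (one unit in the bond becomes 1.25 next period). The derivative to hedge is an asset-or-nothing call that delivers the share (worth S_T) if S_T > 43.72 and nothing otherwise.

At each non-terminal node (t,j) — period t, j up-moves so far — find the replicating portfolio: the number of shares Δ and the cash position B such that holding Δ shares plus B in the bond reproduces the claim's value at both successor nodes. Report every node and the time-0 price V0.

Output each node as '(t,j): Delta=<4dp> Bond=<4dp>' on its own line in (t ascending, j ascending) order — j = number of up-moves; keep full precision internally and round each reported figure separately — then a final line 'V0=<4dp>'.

The replicating-portfolio and risk-neutral prices coincide; use p* = (1.25−0.78)/(1.37−0.78) = 0.7966 for the latter.
Terminal payoffs: V(4,0)=0.0000, V(4,1)=0.0000, V(4,2)=67.3725, V(4,3)=118.3337, V(4,4)=207.8425
  t=3,j=0: stock 27.9986 → up 38.3580 (V=0.0000), down 21.8389 (V=0.0000). Price 0.0000; hedge Δ=0.0000, bond B=0.0000.
  t=3,j=1: stock 49.1770 → up 67.3725 (V=67.3725), down 38.3580 (V=0.0000). Price 42.9357; hedge Δ=2.3220, bond B=-71.2549.
  t=3,j=2: stock 86.3749 → up 118.3337 (V=118.3337), down 67.3725 (V=67.3725). Price 86.3749; hedge Δ=1.0000, bond B=0.0000.
  t=3,j=3: stock 151.7098 → up 207.8425 (V=207.8425), down 118.3337 (V=118.3337). Price 151.7098; hedge Δ=1.0000, bond B=0.0000.
  t=2,j=0: stock 35.8956 → up 49.1770 (V=42.9357), down 27.9986 (V=0.0000). Price 27.3624; hedge Δ=2.0273, bond B=-45.4099.
  t=2,j=1: stock 63.0474 → up 86.3749 (V=86.3749), down 49.1770 (V=42.9357). Price 62.0319; hedge Δ=1.1678, bond B=-11.5940.
  t=2,j=2: stock 110.7371 → up 151.7098 (V=151.7098), down 86.3749 (V=86.3749). Price 110.7371; hedge Δ=1.0000, bond B=0.0000.
  t=1,j=0: stock 46.0200 → up 63.0474 (V=62.0319), down 35.8956 (V=27.3624). Price 43.9844; hedge Δ=1.2769, bond B=-14.7775.
  t=1,j=1: stock 80.8300 → up 110.7371 (V=110.7371), down 63.0474 (V=62.0319). Price 80.6648; hedge Δ=1.0213, bond B=-1.8865.
  t=0,j=0: stock 59.0000 → up 80.8300 (V=80.6648), down 46.0200 (V=43.9844). Price 58.5635; hedge Δ=1.0537, bond B=-3.6067.
Each (Δ,B) replicates both successor values, so the strategy is self-financing and V0 is arbitrage-free.

(0,0): Delta=1.0537 Bond=-3.6067
(1,0): Delta=1.2769 Bond=-14.7775
(1,1): Delta=1.0213 Bond=-1.8865
(2,0): Delta=2.0273 Bond=-45.4099
(2,1): Delta=1.1678 Bond=-11.5940
(2,2): Delta=1.0000 Bond=0.0000
(3,0): Delta=0.0000 Bond=0.0000
(3,1): Delta=2.3220 Bond=-71.2549
(3,2): Delta=1.0000 Bond=0.0000
(3,3): Delta=1.0000 Bond=0.0000
V0=58.5635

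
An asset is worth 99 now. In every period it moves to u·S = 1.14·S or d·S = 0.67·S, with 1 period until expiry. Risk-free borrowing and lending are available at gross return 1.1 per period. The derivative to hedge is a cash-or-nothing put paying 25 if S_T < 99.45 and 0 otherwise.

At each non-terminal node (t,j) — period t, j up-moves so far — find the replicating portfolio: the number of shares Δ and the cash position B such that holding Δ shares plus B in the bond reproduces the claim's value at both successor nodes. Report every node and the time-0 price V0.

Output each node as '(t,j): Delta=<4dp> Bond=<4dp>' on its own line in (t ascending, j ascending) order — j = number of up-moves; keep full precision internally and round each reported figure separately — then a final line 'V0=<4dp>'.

Risk-neutral probability p* = (R−d)/(u−d) = (1.1−0.67)/(1.14−0.67) = 0.9149.
At expiry t=1: V(1,0)=25.0000, V(1,1)=0.0000
Node (0,0) S=99.0000: V=(p*·0.0000+(1−p*)·25.0000)/1.1=1.9342; Δ=(0.0000−25.0000)/(112.8600−66.3300)=-0.5373; B=V−Δ·S=55.1257
Check: Δ(0,0)·S0 + B(0,0) = 1.9342 = V0.

(0,0): Delta=-0.5373 Bond=55.1257
V0=1.9342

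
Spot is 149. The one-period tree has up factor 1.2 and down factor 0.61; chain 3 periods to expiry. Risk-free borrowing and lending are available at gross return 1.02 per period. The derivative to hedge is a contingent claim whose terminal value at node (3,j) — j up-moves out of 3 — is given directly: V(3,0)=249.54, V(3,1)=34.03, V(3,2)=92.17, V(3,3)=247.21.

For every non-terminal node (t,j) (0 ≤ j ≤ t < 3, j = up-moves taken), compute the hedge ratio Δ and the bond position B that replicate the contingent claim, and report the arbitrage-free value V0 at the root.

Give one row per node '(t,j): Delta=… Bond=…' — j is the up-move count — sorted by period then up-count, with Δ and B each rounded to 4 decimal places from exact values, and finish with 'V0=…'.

Since d<R<u, set p* = (R−d)/(u−d) = 0.6949; price each node as the discounted p*-expectation of its children.
Payoff layer (t=3): V(3,0)=249.5400, V(3,1)=34.0300, V(3,2)=92.1700, V(3,3)=247.2100
Node (2,0) S=55.4429: V=(p*·34.0300+(1−p*)·249.5400)/1.02=97.8224; Δ=(34.0300−249.5400)/(66.5315−33.8202)=-6.5882; B=V−Δ·S=463.0936
Node (2,1) S=109.0680: V=(p*·92.1700+(1−p*)·34.0300)/1.02=72.9729; Δ=(92.1700−34.0300)/(130.8816−66.5315)=0.9035; B=V−Δ·S=-25.5695
Node (2,2) S=214.5600: V=(p*·247.2100+(1−p*)·92.1700)/1.02=195.9899; Δ=(247.2100−92.1700)/(257.4720−130.8816)=1.2247; B=V−Δ·S=-66.7898
Node (1,0) S=90.8900: V=(p*·72.9729+(1−p*)·97.8224)/1.02=78.9746; Δ=(72.9729−97.8224)/(109.0680−55.4429)=-0.4634; B=V−Δ·S=121.0923
Node (1,1) S=178.8000: V=(p*·195.9899+(1−p*)·72.9729)/1.02=155.3522; Δ=(195.9899−72.9729)/(214.5600−109.0680)=1.1661; B=V−Δ·S=-53.1511
Node (0,0) S=149.0000: V=(p*·155.3522+(1−p*)·78.9746)/1.02=129.4614; Δ=(155.3522−78.9746)/(178.8000−90.8900)=0.8688; B=V−Δ·S=0.0078
Each (Δ,B) replicates both successor values, so the strategy is self-financing and V0 is arbitrage-free.

(0,0): Delta=0.8688 Bond=0.0078
(1,0): Delta=-0.4634 Bond=121.0923
(1,1): Delta=1.1661 Bond=-53.1511
(2,0): Delta=-6.5882 Bond=463.0936
(2,1): Delta=0.9035 Bond=-25.5695
(2,2): Delta=1.2247 Bond=-66.7898
V0=129.4614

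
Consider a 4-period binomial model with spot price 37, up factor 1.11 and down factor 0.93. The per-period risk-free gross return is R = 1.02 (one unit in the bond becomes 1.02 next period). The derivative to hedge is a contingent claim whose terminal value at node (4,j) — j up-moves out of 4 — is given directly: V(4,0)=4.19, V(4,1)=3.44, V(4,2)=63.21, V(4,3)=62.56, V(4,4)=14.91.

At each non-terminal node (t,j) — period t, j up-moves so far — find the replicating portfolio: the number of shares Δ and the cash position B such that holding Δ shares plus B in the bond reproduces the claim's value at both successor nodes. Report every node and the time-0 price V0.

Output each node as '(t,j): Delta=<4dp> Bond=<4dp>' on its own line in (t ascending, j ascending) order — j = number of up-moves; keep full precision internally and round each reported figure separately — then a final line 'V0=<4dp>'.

No-arbitrage ⇒ martingale measure with p* = (R−d)/(u−d) = 0.5000.
Terminal values V(4,·): V(4,0)=4.1900, V(4,1)=3.4400, V(4,2)=63.2100, V(4,3)=62.5600, V(4,4)=14.9100
Node (3,0) S=29.7612: V=(p*·3.4400+(1−p*)·4.1900)/1.02=3.7402; Δ=(3.4400−4.1900)/(33.0349−27.6779)=-0.1400; B=V−Δ·S=7.9069
Node (3,1) S=35.5214: V=(p*·63.2100+(1−p*)·3.4400)/1.02=32.6716; Δ=(63.2100−3.4400)/(39.4288−33.0349)=9.3480; B=V−Δ·S=-299.3840
Node (3,2) S=42.3966: V=(p*·62.5600+(1−p*)·63.2100)/1.02=61.6520; Δ=(62.5600−63.2100)/(47.0602−39.4288)=-0.0852; B=V−Δ·S=65.2631
Node (3,3) S=50.6023: V=(p*·14.9100+(1−p*)·62.5600)/1.02=37.9755; Δ=(14.9100−62.5600)/(56.1686−47.0602)=-5.2314; B=V−Δ·S=302.6977
Node (2,0) S=32.0013: V=(p*·32.6716+(1−p*)·3.7402)/1.02=17.8489; Δ=(32.6716−3.7402)/(35.5214−29.7612)=5.0226; B=V−Δ·S=-142.8809
Node (2,1) S=38.1951: V=(p*·61.6520+(1−p*)·32.6716)/1.02=46.2370; Δ=(61.6520−32.6716)/(42.3966−35.5214)=4.2153; B=V−Δ·S=-114.7652
Node (2,2) S=45.5877: V=(p*·37.9755+(1−p*)·61.6520)/1.02=48.8370; Δ=(37.9755−61.6520)/(50.6023−42.3966)=-2.8853; B=V−Δ·S=180.3729
Node (1,0) S=34.4100: V=(p*·46.2370+(1−p*)·17.8489)/1.02=31.4147; Δ=(46.2370−17.8489)/(38.1951−32.0013)=4.5833; B=V−Δ·S=-126.2971
Node (1,1) S=41.0700: V=(p*·48.8370+(1−p*)·46.2370)/1.02=46.6049; Δ=(48.8370−46.2370)/(45.5877−38.1951)=0.3517; B=V−Δ·S=32.1607
Node (0,0) S=37.0000: V=(p*·46.6049+(1−p*)·31.4147)/1.02=38.2449; Δ=(46.6049−31.4147)/(41.0700−34.4100)=2.2808; B=V−Δ·S=-46.1453
The time-0 hedge costs 38.2449, which is the no-arbitrage price.

(0,0): Delta=2.2808 Bond=-46.1453
(1,0): Delta=4.5833 Bond=-126.2971
(1,1): Delta=0.3517 Bond=32.1607
(2,0): Delta=5.0226 Bond=-142.8809
(2,1): Delta=4.2153 Bond=-114.7652
(2,2): Delta=-2.8853 Bond=180.3729
(3,0): Delta=-0.1400 Bond=7.9069
(3,1): Delta=9.3480 Bond=-299.3840
(3,2): Delta=-0.0852 Bond=65.2631
(3,3): Delta=-5.2314 Bond=302.6977
V0=38.2449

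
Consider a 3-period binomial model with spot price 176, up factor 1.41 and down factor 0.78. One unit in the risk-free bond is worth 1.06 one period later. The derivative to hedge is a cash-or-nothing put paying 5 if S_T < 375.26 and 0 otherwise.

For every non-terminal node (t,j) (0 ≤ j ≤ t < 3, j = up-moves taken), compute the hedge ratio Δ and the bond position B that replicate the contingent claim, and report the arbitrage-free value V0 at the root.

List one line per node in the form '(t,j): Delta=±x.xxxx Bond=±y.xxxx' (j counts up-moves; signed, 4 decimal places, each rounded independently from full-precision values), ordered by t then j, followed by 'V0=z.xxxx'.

The replicating-portfolio and risk-neutral prices coincide; use p* = (1.06−0.78)/(1.41−0.78) = 0.4444 for the latter.
Payoff layer (t=3): V(3,0)=5.0000, V(3,1)=5.0000, V(3,2)=5.0000, V(3,3)=0.0000
(2,0): S=107.0784. Δ = (V_up−V_dn)/(S_up−S_dn) = (5.0000−5.0000)/(150.9805−83.5212) = 0.0000. V = [p*·5.0000 + (1−p*)·5.0000]/1.06 = 4.7170. B = V − Δ·S = 4.7170.
(2,1): S=193.5648. Δ = (V_up−V_dn)/(S_up−S_dn) = (5.0000−5.0000)/(272.9264−150.9805) = 0.0000. V = [p*·5.0000 + (1−p*)·5.0000]/1.06 = 4.7170. B = V − Δ·S = 4.7170.
(2,2): S=349.9056. Δ = (V_up−V_dn)/(S_up−S_dn) = (0.0000−5.0000)/(493.3669−272.9264) = -0.0227. V = [p*·0.0000 + (1−p*)·5.0000]/1.06 = 2.6205. B = V − Δ·S = 10.5571.
(1,0): S=137.2800. Δ = (V_up−V_dn)/(S_up−S_dn) = (4.7170−4.7170)/(193.5648−107.0784) = 0.0000. V = [p*·4.7170 + (1−p*)·4.7170]/1.06 = 4.4500. B = V − Δ·S = 4.4500.
(1,1): S=248.1600. Δ = (V_up−V_dn)/(S_up−S_dn) = (2.6205−4.7170)/(349.9056−193.5648) = -0.0134. V = [p*·2.6205 + (1−p*)·4.7170]/1.06 = 3.5710. B = V − Δ·S = 6.8986.
(0,0): S=176.0000. Δ = (V_up−V_dn)/(S_up−S_dn) = (3.5710−4.4500)/(248.1600−137.2800) = -0.0079. V = [p*·3.5710 + (1−p*)·4.4500]/1.06 = 3.8295. B = V − Δ·S = 5.2248.
Root portfolio cost Δ·176+B reproduces V0=3.8295.

(0,0): Delta=-0.0079 Bond=5.2248
(1,0): Delta=0.0000 Bond=4.4500
(1,1): Delta=-0.0134 Bond=6.8986
(2,0): Delta=0.0000 Bond=4.7170
(2,1): Delta=0.0000 Bond=4.7170
(2,2): Delta=-0.0227 Bond=10.5571
V0=3.8295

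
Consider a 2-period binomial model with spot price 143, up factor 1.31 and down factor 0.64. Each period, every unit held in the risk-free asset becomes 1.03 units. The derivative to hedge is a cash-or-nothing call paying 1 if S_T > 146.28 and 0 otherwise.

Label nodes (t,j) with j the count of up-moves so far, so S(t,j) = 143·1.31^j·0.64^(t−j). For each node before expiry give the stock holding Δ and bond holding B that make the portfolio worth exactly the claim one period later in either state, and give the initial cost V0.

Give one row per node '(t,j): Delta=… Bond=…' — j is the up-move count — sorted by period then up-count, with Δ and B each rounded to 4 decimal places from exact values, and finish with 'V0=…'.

Risk-neutral probability p* = (R−d)/(u−d) = (1.03−0.64)/(1.31−0.64) = 0.5821.
Terminal values V(2,·): V(2,0)=0.0000, V(2,1)=0.0000, V(2,2)=1.0000
  t=1,j=0: stock 91.5200 → up 119.8912 (V=0.0000), down 58.5728 (V=0.0000). Price 0.0000; hedge Δ=0.0000, bond B=0.0000.
  t=1,j=1: stock 187.3300 → up 245.4023 (V=1.0000), down 119.8912 (V=0.0000). Price 0.5651; hedge Δ=0.0080, bond B=-0.9274.
  t=0,j=0: stock 143.0000 → up 187.3300 (V=0.5651), down 91.5200 (V=0.0000). Price 0.3194; hedge Δ=0.0059, bond B=-0.5241.
Self-financing check: at every node Δ·S+B equals the discounted successor values.

(0,0): Delta=0.0059 Bond=-0.5241
(1,0): Delta=0.0000 Bond=0.0000
(1,1): Delta=0.0080 Bond=-0.9274
V0=0.3194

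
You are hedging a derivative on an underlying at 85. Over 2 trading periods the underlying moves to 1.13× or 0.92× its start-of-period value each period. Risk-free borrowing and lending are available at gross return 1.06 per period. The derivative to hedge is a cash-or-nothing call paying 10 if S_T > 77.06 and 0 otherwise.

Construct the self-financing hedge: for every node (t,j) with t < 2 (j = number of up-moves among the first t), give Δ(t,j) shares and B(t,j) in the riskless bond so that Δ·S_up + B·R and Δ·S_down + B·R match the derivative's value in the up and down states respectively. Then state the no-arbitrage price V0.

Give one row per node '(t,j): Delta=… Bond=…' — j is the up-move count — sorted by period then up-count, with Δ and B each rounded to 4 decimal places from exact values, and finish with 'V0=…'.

The replicating-portfolio and risk-neutral prices coincide; use p* = (1.06−0.92)/(1.13−0.92) = 0.6667 for the latter.
Terminal values V(2,·): V(2,0)=0.0000, V(2,1)=10.0000, V(2,2)=10.0000
  t=1,j=0: stock 78.2000 → up 88.3660 (V=10.0000), down 71.9440 (V=0.0000). Price 6.2893; hedge Δ=0.6089, bond B=-41.3297.
  t=1,j=1: stock 96.0500 → up 108.5365 (V=10.0000), down 88.3660 (V=10.0000). Price 9.4340; hedge Δ=0.0000, bond B=9.4340.
  t=0,j=0: stock 85.0000 → up 96.0500 (V=9.4340), down 78.2000 (V=6.2893). Price 7.9111; hedge Δ=0.1762, bond B=-7.0635.
Check: Δ(0,0)·S0 + B(0,0) = 7.9111 = V0.

(0,0): Delta=0.1762 Bond=-7.0635
(1,0): Delta=0.6089 Bond=-41.3297
(1,1): Delta=0.0000 Bond=9.4340
V0=7.9111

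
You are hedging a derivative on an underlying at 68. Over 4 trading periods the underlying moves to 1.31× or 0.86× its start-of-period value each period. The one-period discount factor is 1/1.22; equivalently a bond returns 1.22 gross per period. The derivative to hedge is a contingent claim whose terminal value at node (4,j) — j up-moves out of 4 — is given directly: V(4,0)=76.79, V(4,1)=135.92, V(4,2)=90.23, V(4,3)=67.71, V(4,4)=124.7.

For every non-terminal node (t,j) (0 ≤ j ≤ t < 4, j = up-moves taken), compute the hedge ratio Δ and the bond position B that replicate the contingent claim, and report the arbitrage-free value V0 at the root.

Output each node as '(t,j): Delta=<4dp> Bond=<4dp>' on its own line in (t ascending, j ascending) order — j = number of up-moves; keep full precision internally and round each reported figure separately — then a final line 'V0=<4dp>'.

(0,0): Delta=0.2991 Bond=23.1205
(1,0): Delta=-0.6809 Bond=85.5135
(1,1): Delta=0.4599 Bond=13.8804
(2,0): Delta=-0.8955 Bond=115.1224
(2,1): Delta=-0.6456 Bond=101.6275
(2,2): Delta=0.6413 Bond=-4.2393
(3,0): Delta=3.0380 Bond=-29.6836
(3,1): Delta=-1.5411 Bond=182.9825
(3,2): Delta=-0.4987 Bond=109.2362
(3,3): Delta=0.8284 Bond=-33.7740
V0=43.4575

The replicating-portfolio and risk-neutral prices coincide; use p* = (1.22−0.86)/(1.31−0.86) = 0.8000 for the latter.
Terminal payoffs: V(4,0)=76.7900, V(4,1)=135.9200, V(4,2)=90.2300, V(4,3)=67.7100, V(4,4)=124.7000
(3,0): S=43.2518. Δ = (V_up−V_dn)/(S_up−S_dn) = (135.9200−76.7900)/(56.6599−37.1966) = 3.0380. V = [p*·135.9200 + (1−p*)·76.7900]/1.22 = 101.7164. B = V − Δ·S = -29.6836.
(3,1): S=65.8836. Δ = (V_up−V_dn)/(S_up−S_dn) = (90.2300−135.9200)/(86.3075−56.6599) = -1.5411. V = [p*·90.2300 + (1−p*)·135.9200]/1.22 = 81.4492. B = V − Δ·S = 182.9825.
(3,2): S=100.3575. Δ = (V_up−V_dn)/(S_up−S_dn) = (67.7100−90.2300)/(131.4684−86.3075) = -0.4987. V = [p*·67.7100 + (1−p*)·90.2300]/1.22 = 59.1918. B = V − Δ·S = 109.2362.
(3,3): S=152.8702. Δ = (V_up−V_dn)/(S_up−S_dn) = (124.7000−67.7100)/(200.2599−131.4684) = 0.8284. V = [p*·124.7000 + (1−p*)·67.7100]/1.22 = 92.8705. B = V − Δ·S = -33.7740.
(2,0): S=50.2928. Δ = (V_up−V_dn)/(S_up−S_dn) = (81.4492−101.7164)/(65.8836−43.2518) = -0.8955. V = [p*·81.4492 + (1−p*)·101.7164]/1.22 = 70.0841. B = V − Δ·S = 115.1224.
(2,1): S=76.6088. Δ = (V_up−V_dn)/(S_up−S_dn) = (59.1918−81.4492)/(100.3575−65.8836) = -0.6456. V = [p*·59.1918 + (1−p*)·81.4492]/1.22 = 52.1666. B = V − Δ·S = 101.6275.
(2,2): S=116.6948. Δ = (V_up−V_dn)/(S_up−S_dn) = (92.8705−59.1918)/(152.8702−100.3575) = 0.6413. V = [p*·92.8705 + (1−p*)·59.1918]/1.22 = 70.6023. B = V − Δ·S = -4.2393.
(1,0): S=58.4800. Δ = (V_up−V_dn)/(S_up−S_dn) = (52.1666−70.0841)/(76.6088−50.2928) = -0.6809. V = [p*·52.1666 + (1−p*)·70.0841]/1.22 = 45.6968. B = V − Δ·S = 85.5135.
(1,1): S=89.0800. Δ = (V_up−V_dn)/(S_up−S_dn) = (70.6023−52.1666)/(116.6948−76.6088) = 0.4599. V = [p*·70.6023 + (1−p*)·52.1666]/1.22 = 54.8485. B = V − Δ·S = 13.8804.
(0,0): S=68.0000. Δ = (V_up−V_dn)/(S_up−S_dn) = (54.8485−45.6968)/(89.0800−58.4800) = 0.2991. V = [p*·54.8485 + (1−p*)·45.6968]/1.22 = 43.4575. B = V − Δ·S = 23.1205.
Self-financing check: at every node Δ·S+B equals the discounted successor values.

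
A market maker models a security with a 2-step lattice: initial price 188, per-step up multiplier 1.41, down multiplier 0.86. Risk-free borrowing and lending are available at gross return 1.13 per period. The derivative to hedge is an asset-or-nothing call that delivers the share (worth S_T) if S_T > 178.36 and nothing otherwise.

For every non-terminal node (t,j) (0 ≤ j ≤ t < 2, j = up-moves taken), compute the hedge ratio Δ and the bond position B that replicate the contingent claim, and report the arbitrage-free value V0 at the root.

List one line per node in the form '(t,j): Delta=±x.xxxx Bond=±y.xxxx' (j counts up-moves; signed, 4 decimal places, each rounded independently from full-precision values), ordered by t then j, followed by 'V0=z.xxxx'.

(0,0): Delta=1.6058 Bond=-142.1182
(1,0): Delta=2.5636 Bond=-315.4516
(1,1): Delta=1.0000 Bond=0.0000
V0=159.7780

Under the risk-neutral measure, an up-move has probability p* = (R−d)/(u−d) = 0.4909 and values discount at R = 1.13.
Terminal values V(2,·): V(2,0)=0.0000, V(2,1)=227.9688, V(2,2)=373.7628
Node (1,0) S=161.6800: V=(p*·227.9688+(1−p*)·0.0000)/1.13=99.0371; Δ=(227.9688−0.0000)/(227.9688−139.0448)=2.5636; B=V−Δ·S=-315.4516
Node (1,1) S=265.0800: V=(p*·373.7628+(1−p*)·227.9688)/1.13=265.0800; Δ=(373.7628−227.9688)/(373.7628−227.9688)=1.0000; B=V−Δ·S=0.0000
Node (0,0) S=188.0000: V=(p*·265.0800+(1−p*)·99.0371)/1.13=159.7780; Δ=(265.0800−99.0371)/(265.0800−161.6800)=1.6058; B=V−Δ·S=-142.1182
The time-0 hedge costs 159.7780, which is the no-arbitrage price.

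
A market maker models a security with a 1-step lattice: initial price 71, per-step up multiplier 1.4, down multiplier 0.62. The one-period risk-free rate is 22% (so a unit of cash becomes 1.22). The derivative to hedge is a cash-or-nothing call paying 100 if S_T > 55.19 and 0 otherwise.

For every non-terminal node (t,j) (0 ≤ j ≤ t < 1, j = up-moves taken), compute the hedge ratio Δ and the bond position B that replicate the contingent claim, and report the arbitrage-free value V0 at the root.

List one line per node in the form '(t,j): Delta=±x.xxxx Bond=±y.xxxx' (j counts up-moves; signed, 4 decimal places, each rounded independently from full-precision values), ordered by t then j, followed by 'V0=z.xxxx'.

Since d<R<u, set p* = (R−d)/(u−d) = 0.7692; price each node as the discounted p*-expectation of its children.
Payoff layer (t=1): V(1,0)=0.0000, V(1,1)=100.0000
Node (0,0) S=71.0000: V=(p*·100.0000+(1−p*)·0.0000)/1.22=63.0517; Δ=(100.0000−0.0000)/(99.4000−44.0200)=1.8057; B=V−Δ·S=-65.1534
Self-financing check: at every node Δ·S+B equals the discounted successor values.

(0,0): Delta=1.8057 Bond=-65.1534
V0=63.0517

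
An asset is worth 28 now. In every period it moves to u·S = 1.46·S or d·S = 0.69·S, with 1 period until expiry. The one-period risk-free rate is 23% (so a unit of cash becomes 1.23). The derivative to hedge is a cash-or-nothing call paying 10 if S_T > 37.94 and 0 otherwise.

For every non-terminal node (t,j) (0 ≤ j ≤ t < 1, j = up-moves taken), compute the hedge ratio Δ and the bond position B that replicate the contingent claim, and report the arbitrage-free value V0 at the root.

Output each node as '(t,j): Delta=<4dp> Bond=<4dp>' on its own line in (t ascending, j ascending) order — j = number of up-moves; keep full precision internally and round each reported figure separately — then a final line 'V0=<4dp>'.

(0,0): Delta=0.4638 Bond=-7.2854
V0=5.7016

No-arbitrage ⇒ martingale measure with p* = (R−d)/(u−d) = 0.7013.
Terminal payoffs: V(1,0)=0.0000, V(1,1)=10.0000
(0,0): S=28.0000. Δ = (V_up−V_dn)/(S_up−S_dn) = (10.0000−0.0000)/(40.8800−19.3200) = 0.4638. V = [p*·10.0000 + (1−p*)·0.0000]/1.23 = 5.7016. B = V − Δ·S = -7.2854.
Each (Δ,B) replicates both successor values, so the strategy is self-financing and V0 is arbitrage-free.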